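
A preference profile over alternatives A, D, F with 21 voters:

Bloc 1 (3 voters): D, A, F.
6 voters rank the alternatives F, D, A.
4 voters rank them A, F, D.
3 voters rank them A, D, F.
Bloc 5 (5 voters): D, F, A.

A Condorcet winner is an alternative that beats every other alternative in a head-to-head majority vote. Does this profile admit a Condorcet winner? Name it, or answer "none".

Head-to-head results (21 voters):
A–D: D 14–7.
A vs F: F wins 11–10.
D vs F: D wins 11–10.
Only D has no losses; D is the Condorcet winner.

D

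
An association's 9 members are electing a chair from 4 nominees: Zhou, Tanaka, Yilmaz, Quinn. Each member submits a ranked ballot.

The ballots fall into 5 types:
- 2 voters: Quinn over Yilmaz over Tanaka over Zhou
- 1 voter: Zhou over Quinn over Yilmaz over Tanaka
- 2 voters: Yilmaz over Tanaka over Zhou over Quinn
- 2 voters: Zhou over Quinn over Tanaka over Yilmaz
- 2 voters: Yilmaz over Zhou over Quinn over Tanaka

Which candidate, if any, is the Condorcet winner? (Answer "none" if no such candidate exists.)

none

Check each pair by majority over 9 ballots:
Zhou vs Tanaka: 1+2+2 = 5 for Zhou, 4 for Tanaka — Zhou by 5–4.
Zhou–Yilmaz: Yilmaz 6–3.
Zhou vs Quinn: Zhou, 7–2.
Tanaka vs Yilmaz: Yilmaz, 7–2.
Tanaka–Quinn: Quinn 7–2.
Yilmaz–Quinn: Quinn 5–4.
Every candidate loses at least once (Zhou loses to Yilmaz; Tanaka loses to Zhou; Yilmaz loses to Quinn; Quinn loses to Zhou). The majority relation contains the cycle Zhou → Quinn → Yilmaz → Zhou, so there is no Condorcet winner.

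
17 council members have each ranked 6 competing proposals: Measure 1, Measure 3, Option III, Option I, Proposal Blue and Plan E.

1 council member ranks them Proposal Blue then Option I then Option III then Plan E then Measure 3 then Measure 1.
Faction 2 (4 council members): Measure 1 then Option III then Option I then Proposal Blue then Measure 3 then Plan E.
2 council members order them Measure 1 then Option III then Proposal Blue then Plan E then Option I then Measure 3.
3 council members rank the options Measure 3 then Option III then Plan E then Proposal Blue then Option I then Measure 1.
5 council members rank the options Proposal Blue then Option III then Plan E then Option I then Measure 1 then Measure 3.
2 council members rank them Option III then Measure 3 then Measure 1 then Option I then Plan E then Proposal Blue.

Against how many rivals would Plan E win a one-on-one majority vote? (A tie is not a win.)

2

Plan E against each rival (17 council members):
Plan E vs Measure 1: 9 to 8, Plan E.
Plan E vs Measure 3: Measure 3 wins 9–8.
Plan E vs Option III: Option III wins 17–0.
Plan E–Option I: Plan E 10–7.
Plan E vs Proposal Blue: 3+2 = 5 for Plan E, 12 for Proposal Blue — Proposal Blue by 12–5.
Plan E beats Measure 1, Option I; loses to Measure 3, Option III, Proposal Blue — 2 pairwise wins.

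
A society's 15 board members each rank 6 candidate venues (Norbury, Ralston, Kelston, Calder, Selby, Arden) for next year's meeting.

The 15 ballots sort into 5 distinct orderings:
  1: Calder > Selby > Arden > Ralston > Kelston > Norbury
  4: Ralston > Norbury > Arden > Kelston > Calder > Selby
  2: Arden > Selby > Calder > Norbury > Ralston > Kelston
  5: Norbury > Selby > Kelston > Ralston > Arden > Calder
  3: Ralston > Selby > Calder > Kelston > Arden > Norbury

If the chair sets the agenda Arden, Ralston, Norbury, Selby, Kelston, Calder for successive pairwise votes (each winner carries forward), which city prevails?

Round 1: Arden vs Ralston — 3–12, Ralston advances.
Round 2: Ralston vs Norbury — 8–7, Ralston advances.
Round 3: Ralston vs Selby — 7–8, Selby advances.
Round 4: Selby vs Kelston — 11–4, Selby advances.
Round 5: Selby vs Calder — 10–5, Selby advances.
The agenda winner is Selby.

Selby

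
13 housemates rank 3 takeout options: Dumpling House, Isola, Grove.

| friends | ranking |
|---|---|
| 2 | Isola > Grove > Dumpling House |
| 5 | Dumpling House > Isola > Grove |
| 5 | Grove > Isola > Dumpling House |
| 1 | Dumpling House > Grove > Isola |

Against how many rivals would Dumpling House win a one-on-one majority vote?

Dumpling House against each rival (13 friends):
Dumpling House vs Isola: Dumpling House is ranked higher on 5+1 = 6 ballots, Isola on 7. Isola wins 7–6.
Dumpling House vs Grove: 5+1 = 6 for Dumpling House, 7 for Grove — Grove by 7–6.
Dumpling House beats no one; loses to Isola, Grove — 0 pairwise wins.

0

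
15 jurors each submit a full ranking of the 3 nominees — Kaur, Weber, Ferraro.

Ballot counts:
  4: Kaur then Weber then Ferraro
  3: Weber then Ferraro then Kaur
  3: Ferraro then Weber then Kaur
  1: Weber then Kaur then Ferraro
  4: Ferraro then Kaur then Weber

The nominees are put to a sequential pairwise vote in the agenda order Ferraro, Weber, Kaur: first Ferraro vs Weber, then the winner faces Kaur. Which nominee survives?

Round 1: Ferraro vs Weber — 7–8, Weber advances.
Round 2: Weber vs Kaur — 7–8, Kaur advances.
Kaur survives the agenda.

Kaur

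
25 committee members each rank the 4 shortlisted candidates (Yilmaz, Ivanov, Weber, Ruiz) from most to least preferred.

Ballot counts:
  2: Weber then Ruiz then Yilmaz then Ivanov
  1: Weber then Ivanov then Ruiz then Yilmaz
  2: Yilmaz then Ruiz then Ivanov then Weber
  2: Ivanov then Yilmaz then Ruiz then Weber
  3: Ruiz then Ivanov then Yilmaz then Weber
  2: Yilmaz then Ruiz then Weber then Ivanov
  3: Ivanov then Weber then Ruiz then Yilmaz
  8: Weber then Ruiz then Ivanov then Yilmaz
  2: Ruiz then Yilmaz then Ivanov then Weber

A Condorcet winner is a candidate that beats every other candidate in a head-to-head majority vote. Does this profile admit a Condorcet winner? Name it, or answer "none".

Check each pair by majority over 25 ballots:
Yilmaz vs Ivanov: Ivanov wins 17–8.
Yilmaz vs Weber: Weber, 14–11.
Yilmaz–Ruiz: Ruiz 19–6.
Ivanov vs Weber: Weber, 13–12.
Ivanov vs Ruiz: Ruiz wins 19–6.
Weber vs Ruiz: Weber wins 14–11.
Weber wins every pairwise contest, so Weber is the Condorcet winner.

Weber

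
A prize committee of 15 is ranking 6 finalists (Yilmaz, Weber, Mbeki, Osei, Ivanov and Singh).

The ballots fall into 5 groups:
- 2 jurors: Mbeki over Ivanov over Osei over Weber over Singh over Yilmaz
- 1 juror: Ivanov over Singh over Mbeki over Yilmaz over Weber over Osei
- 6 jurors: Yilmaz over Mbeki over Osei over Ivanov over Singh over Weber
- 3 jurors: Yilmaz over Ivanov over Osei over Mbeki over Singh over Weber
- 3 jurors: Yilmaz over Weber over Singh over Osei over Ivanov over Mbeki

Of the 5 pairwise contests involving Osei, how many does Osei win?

3

Osei against each rival (15 jurors):
Osei vs Yilmaz: Osei preferred on 2 ballots; Yilmaz wins 13–2.
Osei vs Weber: Osei preferred on 2+6+3 = 11 ballots; Osei wins 11–4.
Osei vs Mbeki: 6 to 9, Mbeki.
Osei vs Ivanov: Osei is ranked higher on 6+3 = 9 ballots, Ivanov on 6. Osei wins 9–6.
Osei vs Singh: 2+6+3 = 11 for Osei, 4 for Singh — Osei by 11–4.
Osei beats Weber, Ivanov, Singh; loses to Yilmaz, Mbeki — 3 pairwise wins.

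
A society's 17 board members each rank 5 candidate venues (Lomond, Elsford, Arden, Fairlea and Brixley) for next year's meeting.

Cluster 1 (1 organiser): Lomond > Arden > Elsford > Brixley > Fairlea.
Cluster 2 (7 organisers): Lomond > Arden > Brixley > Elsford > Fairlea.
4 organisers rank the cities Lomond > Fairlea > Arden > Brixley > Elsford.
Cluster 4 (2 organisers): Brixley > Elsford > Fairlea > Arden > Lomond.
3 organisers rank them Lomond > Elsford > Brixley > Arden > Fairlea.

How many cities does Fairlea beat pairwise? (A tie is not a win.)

0

Fairlea against each rival (17 organisers):
Fairlea vs Lomond: Fairlea is ranked higher on 2 ballots, Lomond on 15. Lomond wins 15–2.
Fairlea vs Elsford: Fairlea preferred on 4 ballots; Elsford wins 13–4.
Fairlea vs Arden: Arden, 11–6.
Fairlea vs Brixley: Fairlea preferred on 4 ballots; Brixley wins 13–4.
Fairlea beats no one; loses to Lomond, Elsford, Arden, Brixley — 0 pairwise wins.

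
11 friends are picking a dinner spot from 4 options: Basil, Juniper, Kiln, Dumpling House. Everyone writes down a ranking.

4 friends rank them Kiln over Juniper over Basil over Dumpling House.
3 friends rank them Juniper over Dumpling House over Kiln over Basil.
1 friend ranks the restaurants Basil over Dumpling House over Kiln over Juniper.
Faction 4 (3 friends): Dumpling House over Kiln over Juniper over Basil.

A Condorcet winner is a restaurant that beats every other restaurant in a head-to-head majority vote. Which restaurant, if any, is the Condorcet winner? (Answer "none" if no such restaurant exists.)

Check each pair by majority over 11 ballots:
Basil vs Juniper: Basil preferred on 1 ballot; Juniper wins 10–1.
Basil vs Kiln: 1 for Basil, 10 for Kiln — Kiln by 10–1.
Basil vs Dumpling House: 5 to 6, Dumpling House.
Juniper vs Kiln: Juniper preferred on 3 ballots; Kiln wins 8–3.
Juniper vs Dumpling House: Juniper preferred on 4+3 = 7 ballots; Juniper wins 7–4.
Kiln vs Dumpling House: 4 to 7, Dumpling House.
No restaurant is unbeaten: Basil loses to Juniper; Juniper loses to Kiln; Kiln loses to Dumpling House; Dumpling House loses to Juniper. In particular Juniper beats Dumpling House beats Kiln beats Juniper is a majority cycle — no Condorcet winner exists.

none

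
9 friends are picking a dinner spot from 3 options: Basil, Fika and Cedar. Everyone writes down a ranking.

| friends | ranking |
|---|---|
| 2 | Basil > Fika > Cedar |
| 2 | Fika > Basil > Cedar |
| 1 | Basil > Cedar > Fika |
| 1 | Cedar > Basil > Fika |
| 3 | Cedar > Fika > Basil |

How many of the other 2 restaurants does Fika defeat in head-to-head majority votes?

Fika against each rival (9 friends):
Fika vs Basil: Fika wins 5–4.
Fika vs Cedar: Cedar wins 5–4.
Fika beats Basil; loses to Cedar — 1 pairwise win.

1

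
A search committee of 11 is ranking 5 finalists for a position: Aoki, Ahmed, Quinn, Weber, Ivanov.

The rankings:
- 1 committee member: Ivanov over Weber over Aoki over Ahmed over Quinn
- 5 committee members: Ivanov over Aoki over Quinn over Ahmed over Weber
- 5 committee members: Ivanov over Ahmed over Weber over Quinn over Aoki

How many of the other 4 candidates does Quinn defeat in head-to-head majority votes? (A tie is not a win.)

0

Quinn against each rival (11 committee members):
Quinn vs Aoki: Quinn preferred on 5 ballots; Aoki wins 6–5.
Quinn vs Ahmed: 5 for Quinn, 6 for Ahmed — Ahmed by 6–5.
Quinn vs Weber: Quinn is ranked higher on 5 ballots, Weber on 6. Weber wins 6–5.
Quinn vs Ivanov: Quinn is ranked higher on 0 ballots, Ivanov on 11. Ivanov wins 11–0.
Quinn beats no one; loses to Aoki, Ahmed, Weber, Ivanov — 0 pairwise wins.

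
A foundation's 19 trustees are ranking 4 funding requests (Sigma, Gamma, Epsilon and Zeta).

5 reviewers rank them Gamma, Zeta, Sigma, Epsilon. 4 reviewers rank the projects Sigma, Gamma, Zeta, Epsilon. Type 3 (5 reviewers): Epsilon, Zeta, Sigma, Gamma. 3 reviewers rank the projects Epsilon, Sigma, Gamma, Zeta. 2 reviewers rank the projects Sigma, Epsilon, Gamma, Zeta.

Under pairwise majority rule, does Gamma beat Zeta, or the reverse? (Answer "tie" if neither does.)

Gamma

Ballots ranking Gamma above Zeta: 5 + 4 + 3 + 2 = 14.
Ballots ranking Zeta above Gamma: 19 − 14 = 5.
Gamma wins the head-to-head 14–5.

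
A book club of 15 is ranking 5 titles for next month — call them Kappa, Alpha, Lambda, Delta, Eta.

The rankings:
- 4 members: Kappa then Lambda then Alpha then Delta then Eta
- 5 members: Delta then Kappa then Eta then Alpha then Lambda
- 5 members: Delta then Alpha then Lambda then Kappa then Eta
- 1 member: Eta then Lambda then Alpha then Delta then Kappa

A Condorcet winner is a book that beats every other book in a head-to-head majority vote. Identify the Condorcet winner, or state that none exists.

Delta

Head-to-head results (15 members):
Kappa vs Alpha: 4+5 = 9 for Kappa, 6 for Alpha — Kappa by 9–6.
Kappa vs Lambda: Kappa preferred on 4+5 = 9 ballots; Kappa wins 9–6.
Kappa–Delta: Delta 11–4.
Kappa–Eta: Kappa 14–1.
Alpha vs Lambda: Alpha wins 10–5.
Alpha–Delta: Delta 10–5.
Alpha vs Eta: Alpha is ranked higher on 4+5 = 9 ballots, Eta on 6. Alpha wins 9–6.
Lambda vs Delta: Delta, 10–5.
Lambda vs Eta: Lambda, 9–6.
Delta vs Eta: Delta, 14–1.
Delta defeats every rival head-to-head and is the Condorcet winner.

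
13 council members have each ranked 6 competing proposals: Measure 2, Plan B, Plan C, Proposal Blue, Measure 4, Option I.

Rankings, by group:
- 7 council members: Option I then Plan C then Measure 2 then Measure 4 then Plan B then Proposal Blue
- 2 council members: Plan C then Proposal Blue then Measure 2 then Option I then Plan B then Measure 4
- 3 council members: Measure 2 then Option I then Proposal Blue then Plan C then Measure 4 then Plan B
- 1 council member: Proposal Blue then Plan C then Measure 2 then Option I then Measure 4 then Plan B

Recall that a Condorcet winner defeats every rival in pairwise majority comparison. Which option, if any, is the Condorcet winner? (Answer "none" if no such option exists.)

Pairwise majorities:
Measure 2–Plan B: Measure 2 13–0.
Measure 2 vs Plan C: Plan C, 10–3.
Measure 2–Proposal Blue: Measure 2 10–3.
Measure 2–Measure 4: Measure 2 13–0.
Measure 2 vs Option I: Option I wins 7–6.
Plan B–Plan C: Plan C 13–0.
Plan B–Proposal Blue: Plan B 7–6.
Plan B vs Measure 4: Measure 4 wins 11–2.
Plan B vs Option I: Option I, 13–0.
Plan C–Proposal Blue: Plan C 9–4.
Plan C vs Measure 4: Plan C wins 13–0.
Plan C–Option I: Option I 10–3.
Proposal Blue vs Measure 4: Measure 4, 7–6.
Proposal Blue vs Option I: Option I, 10–3.
Measure 4 vs Option I: Option I wins 13–0.
Option I beats each of Measure 2, Plan B, Plan C, Proposal Blue, Measure 4 — Option I is the Condorcet winner.

Option I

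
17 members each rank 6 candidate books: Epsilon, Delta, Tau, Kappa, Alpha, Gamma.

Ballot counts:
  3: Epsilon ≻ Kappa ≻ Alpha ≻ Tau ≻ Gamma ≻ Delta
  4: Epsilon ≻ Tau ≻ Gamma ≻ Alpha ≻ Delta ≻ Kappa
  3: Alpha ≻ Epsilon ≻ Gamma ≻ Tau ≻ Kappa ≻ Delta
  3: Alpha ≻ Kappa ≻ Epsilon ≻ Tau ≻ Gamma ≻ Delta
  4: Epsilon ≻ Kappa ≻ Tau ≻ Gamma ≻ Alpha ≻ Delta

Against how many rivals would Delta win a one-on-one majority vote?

0

Delta against each rival (17 members):
Delta vs Epsilon: 0 to 17, Epsilon.
Delta vs Tau: 0 to 17, Tau.
Delta vs Kappa: Kappa, 13–4.
Delta vs Alpha: Delta preferred on 0 ballots; Alpha wins 17–0.
Delta vs Gamma: Delta preferred on 0 ballots; Gamma wins 17–0.
Delta beats no one; loses to Epsilon, Tau, Kappa, Alpha, Gamma — 0 pairwise wins.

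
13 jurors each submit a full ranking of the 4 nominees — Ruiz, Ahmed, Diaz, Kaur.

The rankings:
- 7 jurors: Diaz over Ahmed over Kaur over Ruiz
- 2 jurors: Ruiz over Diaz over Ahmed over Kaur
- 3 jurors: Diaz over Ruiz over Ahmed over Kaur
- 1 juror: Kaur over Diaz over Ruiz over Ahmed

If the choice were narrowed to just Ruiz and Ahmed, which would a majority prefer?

Ballots ranking Ruiz above Ahmed: 2 + 3 + 1 = 6.
Ballots ranking Ahmed above Ruiz: 13 − 6 = 7.
Ahmed wins the head-to-head 7–6.

Ahmed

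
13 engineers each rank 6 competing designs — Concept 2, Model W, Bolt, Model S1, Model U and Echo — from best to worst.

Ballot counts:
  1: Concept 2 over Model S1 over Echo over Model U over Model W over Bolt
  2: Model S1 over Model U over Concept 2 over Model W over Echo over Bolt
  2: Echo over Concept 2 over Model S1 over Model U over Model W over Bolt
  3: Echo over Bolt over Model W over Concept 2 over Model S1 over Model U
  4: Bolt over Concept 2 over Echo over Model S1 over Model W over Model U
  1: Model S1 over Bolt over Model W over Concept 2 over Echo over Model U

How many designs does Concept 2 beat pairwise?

4

Concept 2 against each rival (13 engineers):
Concept 2 vs Model W: Concept 2 is ranked higher on 1+2+2+4 = 9 ballots, Model W on 4. Concept 2 wins 9–4.
Concept 2 vs Bolt: Bolt wins 8–5.
Concept 2 vs Model S1: Concept 2, 10–3.
Concept 2 vs Model U: 11 to 2, Concept 2.
Concept 2 vs Echo: Concept 2 wins 8–5.
Concept 2 beats Model W, Model S1, Model U, Echo; loses to Bolt — 4 pairwise wins.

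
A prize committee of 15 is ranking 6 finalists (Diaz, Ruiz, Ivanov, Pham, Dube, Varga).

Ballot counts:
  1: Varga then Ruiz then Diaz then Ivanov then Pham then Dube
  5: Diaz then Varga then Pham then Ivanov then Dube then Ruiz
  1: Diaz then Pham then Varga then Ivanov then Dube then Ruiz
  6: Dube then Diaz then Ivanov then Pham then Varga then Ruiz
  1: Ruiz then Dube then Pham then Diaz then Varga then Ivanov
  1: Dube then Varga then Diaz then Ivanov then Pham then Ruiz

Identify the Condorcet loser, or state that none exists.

Ruiz

Pairwise majorities:
Diaz vs Ruiz: Diaz is ranked higher on 5+1+6+1 = 13 ballots, Ruiz on 2. Diaz wins 13–2.
Diaz vs Ivanov: 15 to 0, Diaz.
Diaz vs Pham: Diaz, 14–1.
Diaz vs Dube: 1+5+1 = 7 for Diaz, 8 for Dube — Dube by 8–7.
Diaz vs Varga: 13 to 2, Diaz.
Ruiz vs Ivanov: 2 to 13, Ivanov.
Ruiz vs Pham: Ruiz preferred on 1+1 = 2 ballots; Pham wins 13–2.
Ruiz–Dube: Dube 13–2.
Ruiz vs Varga: Varga, 14–1.
Ivanov vs Pham: Ivanov, 8–7.
Ivanov vs Dube: 1+5+1 = 7 for Ivanov, 8 for Dube — Dube by 8–7.
Ivanov vs Varga: Varga, 9–6.
Pham vs Dube: Dube, 8–7.
Pham vs Varga: Pham is ranked higher on 1+6+1 = 8 ballots, Varga on 7. Pham wins 8–7.
Dube vs Varga: Dube, 8–7.
Ruiz loses to every other nominee — it is the Condorcet loser.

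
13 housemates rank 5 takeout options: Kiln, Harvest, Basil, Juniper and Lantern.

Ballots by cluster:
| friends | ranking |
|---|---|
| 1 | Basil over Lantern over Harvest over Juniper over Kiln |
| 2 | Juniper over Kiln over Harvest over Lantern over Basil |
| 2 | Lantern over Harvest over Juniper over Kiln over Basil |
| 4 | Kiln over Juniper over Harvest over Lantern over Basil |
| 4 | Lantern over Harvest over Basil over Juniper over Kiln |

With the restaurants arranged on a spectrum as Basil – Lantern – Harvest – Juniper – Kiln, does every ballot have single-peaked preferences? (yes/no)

yes

Axis positions: Basil=1, Lantern=2, Harvest=3, Juniper=4, Kiln=5.
Cluster 1 (peak Basil at position 1): ranking walks positions 1-2-3-4-5, expanding outward from the peak — single-peaked.
Cluster 2 (peak Juniper at position 4): ranking walks positions 4-5-3-2-1, expanding outward from the peak — single-peaked.
Cluster 3 (peak Lantern at position 2): ranking walks positions 2-3-4-5-1, expanding outward from the peak — single-peaked.
Cluster 4 (peak Kiln at position 5): ranking walks positions 5-4-3-2-1, expanding outward from the peak — single-peaked.
Cluster 5 (peak Lantern at position 2): ranking walks positions 2-3-1-4-5, expanding outward from the peak — single-peaked.
Every ranking is single-peaked on this axis.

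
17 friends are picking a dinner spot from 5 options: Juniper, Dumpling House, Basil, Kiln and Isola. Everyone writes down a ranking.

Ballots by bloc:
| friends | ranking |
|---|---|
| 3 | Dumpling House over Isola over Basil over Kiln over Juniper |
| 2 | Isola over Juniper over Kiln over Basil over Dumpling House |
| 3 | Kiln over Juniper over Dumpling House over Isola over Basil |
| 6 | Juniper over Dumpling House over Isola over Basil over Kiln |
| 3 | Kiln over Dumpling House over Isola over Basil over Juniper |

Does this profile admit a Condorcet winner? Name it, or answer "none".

Check each pair by majority over 17 ballots:
Juniper vs Dumpling House: 2+3+6 = 11 for Juniper, 6 for Dumpling House — Juniper by 11–6.
Juniper vs Basil: Juniper preferred on 2+3+6 = 11 ballots; Juniper wins 11–6.
Juniper vs Kiln: Juniper preferred on 2+6 = 8 ballots; Kiln wins 9–8.
Juniper vs Isola: Juniper preferred on 3+6 = 9 ballots; Juniper wins 9–8.
Dumpling House vs Basil: 3+3+6+3 = 15 for Dumpling House, 2 for Basil — Dumpling House by 15–2.
Dumpling House vs Kiln: 9 to 8, Dumpling House.
Dumpling House vs Isola: Dumpling House is ranked higher on 3+3+6+3 = 15 ballots, Isola on 2. Dumpling House wins 15–2.
Basil vs Kiln: 9 to 8, Basil.
Basil vs Isola: Basil is ranked higher on 0 ballots, Isola on 17. Isola wins 17–0.
Kiln vs Isola: Kiln preferred on 3+3 = 6 ballots; Isola wins 11–6.
Every restaurant loses at least once (Juniper loses to Kiln; Dumpling House loses to Juniper; Basil loses to Juniper; Kiln loses to Dumpling House; Isola loses to Juniper). The majority relation contains the cycle Juniper → Dumpling House → Kiln → Juniper, so there is no Condorcet winner.

none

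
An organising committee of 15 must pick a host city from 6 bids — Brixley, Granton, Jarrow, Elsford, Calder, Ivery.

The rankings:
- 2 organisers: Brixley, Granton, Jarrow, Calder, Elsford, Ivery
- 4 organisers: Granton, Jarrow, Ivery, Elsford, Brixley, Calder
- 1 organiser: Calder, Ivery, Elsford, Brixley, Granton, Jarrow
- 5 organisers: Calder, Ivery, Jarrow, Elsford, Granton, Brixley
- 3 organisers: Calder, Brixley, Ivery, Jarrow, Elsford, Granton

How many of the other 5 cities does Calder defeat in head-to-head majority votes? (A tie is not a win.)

Calder against each rival (15 organisers):
Calder vs Brixley: 9 to 6, Calder.
Calder–Granton: Calder 9–6.
Calder vs Jarrow: 1+5+3 = 9 for Calder, 6 for Jarrow — Calder by 9–6.
Calder vs Elsford: Calder is ranked higher on 2+1+5+3 = 11 ballots, Elsford on 4. Calder wins 11–4.
Calder vs Ivery: Calder, 11–4.
Calder beats Brixley, Granton, Jarrow, Elsford, Ivery — 5 pairwise wins.

5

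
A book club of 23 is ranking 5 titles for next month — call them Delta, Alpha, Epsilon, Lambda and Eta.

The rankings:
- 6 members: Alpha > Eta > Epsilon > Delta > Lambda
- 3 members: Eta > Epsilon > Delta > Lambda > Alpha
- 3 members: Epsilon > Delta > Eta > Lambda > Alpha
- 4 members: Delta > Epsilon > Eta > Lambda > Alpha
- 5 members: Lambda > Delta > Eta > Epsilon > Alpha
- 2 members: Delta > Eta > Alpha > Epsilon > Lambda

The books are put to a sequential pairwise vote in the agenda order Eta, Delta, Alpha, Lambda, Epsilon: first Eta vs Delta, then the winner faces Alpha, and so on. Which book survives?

Epsilon

Round 1: Eta vs Delta — 9–14, Delta advances.
Round 2: Delta vs Alpha — 17–6, Delta advances.
Round 3: Delta vs Lambda — 18–5, Delta advances.
Round 4: Delta vs Epsilon — 11–12, Epsilon advances.
The agenda winner is Epsilon.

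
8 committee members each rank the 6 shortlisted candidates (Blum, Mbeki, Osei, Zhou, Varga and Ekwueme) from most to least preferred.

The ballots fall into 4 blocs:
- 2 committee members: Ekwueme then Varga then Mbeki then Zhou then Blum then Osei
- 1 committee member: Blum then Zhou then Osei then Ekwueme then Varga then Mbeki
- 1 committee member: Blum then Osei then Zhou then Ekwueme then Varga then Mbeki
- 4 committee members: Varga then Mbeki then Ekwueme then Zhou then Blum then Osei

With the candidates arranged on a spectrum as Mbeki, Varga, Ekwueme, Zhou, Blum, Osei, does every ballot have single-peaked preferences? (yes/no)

yes

Axis positions: Mbeki=1, Varga=2, Ekwueme=3, Zhou=4, Blum=5, Osei=6.
Bloc 1 (peak Ekwueme at position 3): ranking walks positions 3-2-1-4-5-6, expanding outward from the peak — single-peaked.
Bloc 2 (peak Blum at position 5): ranking walks positions 5-4-6-3-2-1, expanding outward from the peak — single-peaked.
Bloc 3 (peak Blum at position 5): ranking walks positions 5-6-4-3-2-1, expanding outward from the peak — single-peaked.
Bloc 4 (peak Varga at position 2): ranking walks positions 2-1-3-4-5-6, expanding outward from the peak — single-peaked.
Every ranking is single-peaked on this axis.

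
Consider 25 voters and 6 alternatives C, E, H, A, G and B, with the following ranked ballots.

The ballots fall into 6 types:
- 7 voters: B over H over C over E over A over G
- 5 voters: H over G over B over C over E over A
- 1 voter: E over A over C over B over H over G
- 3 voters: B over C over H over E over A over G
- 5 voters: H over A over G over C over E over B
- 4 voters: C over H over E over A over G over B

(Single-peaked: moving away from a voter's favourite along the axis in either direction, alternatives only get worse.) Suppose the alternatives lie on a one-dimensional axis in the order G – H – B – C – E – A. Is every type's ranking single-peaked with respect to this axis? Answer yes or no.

no

Axis positions: G=1, H=2, B=3, C=4, E=5, A=6.
Type 1 (peak B at position 3): ranking walks positions 3-2-4-5-6-1, expanding outward from the peak — single-peaked.
Type 2 (peak H at position 2): ranking walks positions 2-1-3-4-5-6, expanding outward from the peak — single-peaked.
Type 3 (peak E at position 5): ranking walks positions 5-6-4-3-2-1, expanding outward from the peak — single-peaked.
Type 4 (peak B at position 3): ranking walks positions 3-4-2-5-6-1, expanding outward from the peak — single-peaked.
Type 5: ranking walks positions 2-6-1-4-5-3; A is ranked above B even though B lies between A and the peak H on the axis — preferences dip and rise again. Not single-peaked.
Type 6: ranking walks positions 4-2-5-6-1-3; H is ranked above B even though B lies between H and the peak C on the axis — preferences dip and rise again. Not single-peaked.
Type 5 violates single-peakedness, so the profile is not single-peaked on this axis.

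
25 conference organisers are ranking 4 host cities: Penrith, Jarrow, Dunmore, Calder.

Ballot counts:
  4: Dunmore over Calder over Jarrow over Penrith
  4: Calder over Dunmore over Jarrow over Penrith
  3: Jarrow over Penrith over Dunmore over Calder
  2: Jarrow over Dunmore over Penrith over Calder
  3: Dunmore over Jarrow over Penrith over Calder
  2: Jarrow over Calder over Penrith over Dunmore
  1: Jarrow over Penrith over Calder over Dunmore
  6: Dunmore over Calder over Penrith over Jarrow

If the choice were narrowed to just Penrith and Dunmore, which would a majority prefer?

Ballots ranking Penrith above Dunmore: 3 + 2 + 1 = 6.
Ballots ranking Dunmore above Penrith: 25 − 6 = 19.
Dunmore wins the head-to-head 19–6.

Dunmore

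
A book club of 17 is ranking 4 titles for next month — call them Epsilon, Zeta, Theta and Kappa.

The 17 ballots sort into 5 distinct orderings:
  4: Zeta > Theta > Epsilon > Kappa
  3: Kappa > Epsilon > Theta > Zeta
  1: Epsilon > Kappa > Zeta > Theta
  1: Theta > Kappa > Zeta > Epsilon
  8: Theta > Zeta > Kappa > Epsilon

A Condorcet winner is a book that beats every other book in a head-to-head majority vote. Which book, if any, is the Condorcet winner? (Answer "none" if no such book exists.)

Theta

Head-to-head results (17 members):
Epsilon vs Zeta: Zeta wins 13–4.
Epsilon vs Theta: Theta, 13–4.
Epsilon vs Kappa: Kappa, 12–5.
Zeta vs Theta: Theta, 12–5.
Zeta vs Kappa: Zeta, 12–5.
Theta–Kappa: Theta 13–4.
Only Theta has no losses; Theta is the Condorcet winner.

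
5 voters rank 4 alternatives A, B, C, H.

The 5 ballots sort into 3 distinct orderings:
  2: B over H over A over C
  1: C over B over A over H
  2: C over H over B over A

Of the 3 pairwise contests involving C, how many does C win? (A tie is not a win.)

C against each rival (5 voters):
C vs A: 1+2 = 3 for C, 2 for A — C by 3–2.
C vs B: C wins 3–2.
C vs H: 1+2 = 3 for C, 2 for H — C by 3–2.
C beats A, B, H — 3 pairwise wins.

3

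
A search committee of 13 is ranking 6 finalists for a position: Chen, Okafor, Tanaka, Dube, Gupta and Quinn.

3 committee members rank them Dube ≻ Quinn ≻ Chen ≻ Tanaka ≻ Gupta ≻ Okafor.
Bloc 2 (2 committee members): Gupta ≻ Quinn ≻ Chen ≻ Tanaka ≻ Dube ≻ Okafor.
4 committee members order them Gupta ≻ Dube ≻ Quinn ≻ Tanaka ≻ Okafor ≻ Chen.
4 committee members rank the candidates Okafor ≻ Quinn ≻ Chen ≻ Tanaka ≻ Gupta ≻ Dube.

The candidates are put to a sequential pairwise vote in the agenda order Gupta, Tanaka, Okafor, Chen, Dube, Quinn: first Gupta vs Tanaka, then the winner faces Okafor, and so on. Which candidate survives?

Round 1: Gupta vs Tanaka — 6–7, Tanaka advances.
Round 2: Tanaka vs Okafor — 9–4, Tanaka advances.
Round 3: Tanaka vs Chen — 4–9, Chen advances.
Round 4: Chen vs Dube — 6–7, Dube advances.
Round 5: Dube vs Quinn — 7–6, Dube advances.
The agenda winner is Dube.

Dube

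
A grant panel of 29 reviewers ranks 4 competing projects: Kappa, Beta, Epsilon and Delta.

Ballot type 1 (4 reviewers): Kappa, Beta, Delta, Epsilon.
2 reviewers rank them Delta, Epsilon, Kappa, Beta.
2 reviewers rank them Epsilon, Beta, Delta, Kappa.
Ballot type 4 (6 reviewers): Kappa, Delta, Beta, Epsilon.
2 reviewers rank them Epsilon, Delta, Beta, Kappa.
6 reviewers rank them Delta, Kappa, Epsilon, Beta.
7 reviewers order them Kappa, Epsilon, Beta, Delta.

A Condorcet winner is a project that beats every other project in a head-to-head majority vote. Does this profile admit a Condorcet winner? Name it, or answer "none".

Pairwise majorities:
Kappa vs Beta: 25 to 4, Kappa.
Kappa vs Epsilon: 4+6+6+7 = 23 for Kappa, 6 for Epsilon — Kappa by 23–6.
Kappa vs Delta: 17 to 12, Kappa.
Beta vs Epsilon: 10 to 19, Epsilon.
Beta vs Delta: Beta is ranked higher on 4+2+7 = 13 ballots, Delta on 16. Delta wins 16–13.
Epsilon vs Delta: Epsilon is ranked higher on 2+2+7 = 11 ballots, Delta on 18. Delta wins 18–11.
Kappa wins every pairwise contest, so Kappa is the Condorcet winner.

Kappa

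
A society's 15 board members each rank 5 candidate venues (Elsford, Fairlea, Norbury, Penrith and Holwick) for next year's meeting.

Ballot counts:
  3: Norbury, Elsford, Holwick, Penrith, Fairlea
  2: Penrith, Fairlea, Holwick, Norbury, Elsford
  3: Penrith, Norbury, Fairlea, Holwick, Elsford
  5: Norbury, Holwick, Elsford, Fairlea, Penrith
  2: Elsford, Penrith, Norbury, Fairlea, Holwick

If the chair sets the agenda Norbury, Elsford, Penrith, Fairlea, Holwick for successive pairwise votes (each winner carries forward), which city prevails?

Norbury

Round 1: Norbury vs Elsford — 13–2, Norbury advances.
Round 2: Norbury vs Penrith — 8–7, Norbury advances.
Round 3: Norbury vs Fairlea — 13–2, Norbury advances.
Round 4: Norbury vs Holwick — 13–2, Norbury advances.
The agenda winner is Norbury.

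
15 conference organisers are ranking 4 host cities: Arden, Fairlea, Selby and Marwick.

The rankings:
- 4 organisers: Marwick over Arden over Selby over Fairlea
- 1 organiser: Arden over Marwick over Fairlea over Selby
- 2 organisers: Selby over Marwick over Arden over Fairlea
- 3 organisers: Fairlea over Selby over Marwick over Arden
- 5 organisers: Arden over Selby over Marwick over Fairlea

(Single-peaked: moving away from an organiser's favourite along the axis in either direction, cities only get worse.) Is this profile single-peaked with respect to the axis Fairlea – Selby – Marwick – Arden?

no

Axis positions: Fairlea=1, Selby=2, Marwick=3, Arden=4.
Faction 1 (peak Marwick at position 3): ranking walks positions 3-4-2-1, expanding outward from the peak — single-peaked.
Faction 2: ranking walks positions 4-3-1-2; Fairlea is ranked above Selby even though Selby lies between Fairlea and the peak Arden on the axis — preferences dip and rise again. Not single-peaked.
Faction 3 (peak Selby at position 2): ranking walks positions 2-3-4-1, expanding outward from the peak — single-peaked.
Faction 4 (peak Fairlea at position 1): ranking walks positions 1-2-3-4, expanding outward from the peak — single-peaked.
Faction 5: ranking walks positions 4-2-3-1; Selby is ranked above Marwick even though Marwick lies between Selby and the peak Arden on the axis — preferences dip and rise again. Not single-peaked.
Faction 2 violates single-peakedness, so the profile is not single-peaked on this axis.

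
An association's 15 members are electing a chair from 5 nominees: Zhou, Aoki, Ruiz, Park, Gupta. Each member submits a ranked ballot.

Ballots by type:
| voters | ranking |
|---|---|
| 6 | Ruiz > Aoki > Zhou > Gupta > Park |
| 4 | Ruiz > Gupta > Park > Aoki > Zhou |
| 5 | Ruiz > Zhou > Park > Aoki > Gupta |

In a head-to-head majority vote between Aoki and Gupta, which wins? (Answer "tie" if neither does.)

Aoki

Ballots ranking Aoki above Gupta: 6 + 5 = 11.
Ballots ranking Gupta above Aoki: 15 − 11 = 4.
Aoki wins the head-to-head 11–4.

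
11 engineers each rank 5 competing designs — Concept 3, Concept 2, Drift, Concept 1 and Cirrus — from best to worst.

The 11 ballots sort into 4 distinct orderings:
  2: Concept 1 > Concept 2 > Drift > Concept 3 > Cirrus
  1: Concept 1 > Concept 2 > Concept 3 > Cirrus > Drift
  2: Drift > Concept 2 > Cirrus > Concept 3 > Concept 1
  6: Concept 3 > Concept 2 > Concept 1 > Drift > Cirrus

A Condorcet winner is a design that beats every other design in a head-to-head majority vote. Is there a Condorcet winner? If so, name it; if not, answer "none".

Pairwise majorities:
Concept 3 vs Concept 2: Concept 3, 6–5.
Concept 3 vs Drift: Concept 3, 7–4.
Concept 3 vs Concept 1: Concept 3, 8–3.
Concept 3–Cirrus: Concept 3 9–2.
Concept 2 vs Drift: Concept 2 wins 9–2.
Concept 2 vs Concept 1: Concept 2, 8–3.
Concept 2 vs Cirrus: Concept 2, 11–0.
Drift vs Concept 1: Concept 1 wins 9–2.
Drift–Cirrus: Drift 10–1.
Concept 1 vs Cirrus: Concept 1, 9–2.
Concept 3 wins every pairwise contest, so Concept 3 is the Condorcet winner.

Concept 3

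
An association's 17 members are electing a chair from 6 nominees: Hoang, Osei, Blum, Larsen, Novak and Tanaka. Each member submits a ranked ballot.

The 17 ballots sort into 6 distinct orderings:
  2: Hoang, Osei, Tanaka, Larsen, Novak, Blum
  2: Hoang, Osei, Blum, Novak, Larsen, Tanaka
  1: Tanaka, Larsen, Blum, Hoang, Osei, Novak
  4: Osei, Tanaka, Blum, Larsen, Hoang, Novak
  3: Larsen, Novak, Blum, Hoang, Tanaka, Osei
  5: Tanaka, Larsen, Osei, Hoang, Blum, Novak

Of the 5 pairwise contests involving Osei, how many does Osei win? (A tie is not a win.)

3

Osei against each rival (17 voters):
Osei vs Hoang: 4+5 = 9 for Osei, 8 for Hoang — Osei by 9–8.
Osei vs Blum: 13 to 4, Osei.
Osei vs Larsen: 8 to 9, Larsen.
Osei–Novak: Osei 14–3.
Osei–Tanaka: Tanaka 9–8.
Osei beats Hoang, Blum, Novak; loses to Larsen, Tanaka — 3 pairwise wins.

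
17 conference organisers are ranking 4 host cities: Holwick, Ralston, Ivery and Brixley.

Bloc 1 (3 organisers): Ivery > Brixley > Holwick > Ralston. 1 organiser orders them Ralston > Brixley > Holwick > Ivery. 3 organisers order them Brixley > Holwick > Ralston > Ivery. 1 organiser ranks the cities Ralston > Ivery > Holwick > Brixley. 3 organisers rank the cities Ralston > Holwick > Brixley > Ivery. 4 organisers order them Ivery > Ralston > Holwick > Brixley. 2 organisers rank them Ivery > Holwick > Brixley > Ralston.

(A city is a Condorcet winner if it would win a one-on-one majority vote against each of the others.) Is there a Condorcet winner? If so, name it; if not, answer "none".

Ivery

Head-to-head results (17 organisers):
Holwick vs Ralston: 8 to 9, Ralston.
Holwick vs Ivery: 7 to 10, Ivery.
Holwick vs Brixley: 10 to 7, Holwick.
Ralston vs Ivery: Ralston is ranked higher on 1+3+1+3 = 8 ballots, Ivery on 9. Ivery wins 9–8.
Ralston vs Brixley: 9 to 8, Ralston.
Ivery vs Brixley: Ivery is ranked higher on 3+1+4+2 = 10 ballots, Brixley on 7. Ivery wins 10–7.
Ivery defeats every rival head-to-head and is the Condorcet winner.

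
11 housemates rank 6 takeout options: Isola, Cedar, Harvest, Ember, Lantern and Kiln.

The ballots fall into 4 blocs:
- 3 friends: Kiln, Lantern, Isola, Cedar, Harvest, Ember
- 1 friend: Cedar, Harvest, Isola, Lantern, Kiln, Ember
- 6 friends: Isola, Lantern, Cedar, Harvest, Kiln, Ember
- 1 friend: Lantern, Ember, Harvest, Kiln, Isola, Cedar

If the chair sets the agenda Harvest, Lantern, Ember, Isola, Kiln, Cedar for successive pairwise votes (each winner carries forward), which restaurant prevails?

Isola

Round 1: Harvest vs Lantern — 1–10, Lantern advances.
Round 2: Lantern vs Ember — 11–0, Lantern advances.
Round 3: Lantern vs Isola — 4–7, Isola advances.
Round 4: Isola vs Kiln — 7–4, Isola advances.
Round 5: Isola vs Cedar — 10–1, Isola advances.
The agenda winner is Isola.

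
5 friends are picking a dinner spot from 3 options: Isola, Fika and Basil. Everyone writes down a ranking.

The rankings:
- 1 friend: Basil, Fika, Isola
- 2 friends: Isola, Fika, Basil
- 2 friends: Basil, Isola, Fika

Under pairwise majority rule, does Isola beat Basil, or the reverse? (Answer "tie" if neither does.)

Basil

Ballots ranking Isola above Basil: 2.
Ballots ranking Basil above Isola: 5 − 2 = 3.
Basil wins the head-to-head 3–2.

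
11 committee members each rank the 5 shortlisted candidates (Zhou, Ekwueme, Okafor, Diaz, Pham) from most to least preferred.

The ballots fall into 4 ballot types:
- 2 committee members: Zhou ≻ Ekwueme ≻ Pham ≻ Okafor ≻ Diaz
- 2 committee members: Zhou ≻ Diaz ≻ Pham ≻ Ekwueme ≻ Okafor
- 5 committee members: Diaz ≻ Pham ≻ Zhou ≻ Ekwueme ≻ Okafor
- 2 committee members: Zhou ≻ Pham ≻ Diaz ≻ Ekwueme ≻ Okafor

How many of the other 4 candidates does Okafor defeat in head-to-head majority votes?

Okafor against each rival (11 committee members):
Okafor vs Zhou: Zhou, 11–0.
Okafor vs Ekwueme: 0 to 11, Ekwueme.
Okafor vs Diaz: Okafor is ranked higher on 2 ballots, Diaz on 9. Diaz wins 9–2.
Okafor vs Pham: Pham, 11–0.
Okafor beats no one; loses to Zhou, Ekwueme, Diaz, Pham — 0 pairwise wins.

0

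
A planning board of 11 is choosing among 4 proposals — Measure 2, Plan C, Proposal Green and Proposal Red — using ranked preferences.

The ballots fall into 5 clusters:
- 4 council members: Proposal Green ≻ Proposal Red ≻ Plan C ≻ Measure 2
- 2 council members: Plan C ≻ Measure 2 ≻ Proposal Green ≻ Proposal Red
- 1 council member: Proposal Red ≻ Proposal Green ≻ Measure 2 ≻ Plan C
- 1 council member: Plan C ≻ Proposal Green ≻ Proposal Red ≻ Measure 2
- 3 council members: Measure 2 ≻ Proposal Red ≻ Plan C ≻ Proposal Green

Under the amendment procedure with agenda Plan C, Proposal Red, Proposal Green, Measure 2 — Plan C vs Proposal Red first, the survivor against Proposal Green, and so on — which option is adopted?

Round 1: Plan C vs Proposal Red — 3–8, Proposal Red advances.
Round 2: Proposal Red vs Proposal Green — 4–7, Proposal Green advances.
Round 3: Proposal Green vs Measure 2 — 6–5, Proposal Green advances.
Proposal Green survives the agenda.

Proposal Green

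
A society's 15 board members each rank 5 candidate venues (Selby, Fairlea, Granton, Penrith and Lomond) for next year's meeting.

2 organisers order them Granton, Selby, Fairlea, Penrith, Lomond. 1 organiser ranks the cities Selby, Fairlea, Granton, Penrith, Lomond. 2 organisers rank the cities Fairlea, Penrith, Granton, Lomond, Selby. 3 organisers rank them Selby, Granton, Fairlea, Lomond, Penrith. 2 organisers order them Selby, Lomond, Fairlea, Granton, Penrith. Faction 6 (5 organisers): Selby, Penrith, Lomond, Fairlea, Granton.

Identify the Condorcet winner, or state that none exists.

Selby

Pairwise majorities:
Selby vs Fairlea: Selby wins 13–2.
Selby vs Granton: 11 to 4, Selby.
Selby–Penrith: Selby 13–2.
Selby vs Lomond: Selby, 13–2.
Fairlea vs Granton: 10 to 5, Fairlea.
Fairlea vs Penrith: Fairlea wins 10–5.
Fairlea vs Lomond: 2+1+2+3 = 8 for Fairlea, 7 for Lomond — Fairlea by 8–7.
Granton vs Penrith: Granton is ranked higher on 2+1+3+2 = 8 ballots, Penrith on 7. Granton wins 8–7.
Granton vs Lomond: 2+1+2+3 = 8 for Granton, 7 for Lomond — Granton by 8–7.
Penrith–Lomond: Penrith 10–5.
Selby beats each of Fairlea, Granton, Penrith, Lomond — Selby is the Condorcet winner.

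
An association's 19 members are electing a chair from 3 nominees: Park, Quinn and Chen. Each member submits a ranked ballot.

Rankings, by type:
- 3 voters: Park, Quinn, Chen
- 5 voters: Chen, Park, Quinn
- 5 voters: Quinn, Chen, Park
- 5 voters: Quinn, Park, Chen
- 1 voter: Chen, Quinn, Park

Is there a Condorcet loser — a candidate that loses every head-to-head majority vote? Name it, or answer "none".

Head-to-head results (19 voters):
Park vs Quinn: Quinn, 11–8.
Park vs Chen: Chen, 11–8.
Quinn vs Chen: Quinn, 13–6.
Park loses to every other candidate — it is the Condorcet loser.

Park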